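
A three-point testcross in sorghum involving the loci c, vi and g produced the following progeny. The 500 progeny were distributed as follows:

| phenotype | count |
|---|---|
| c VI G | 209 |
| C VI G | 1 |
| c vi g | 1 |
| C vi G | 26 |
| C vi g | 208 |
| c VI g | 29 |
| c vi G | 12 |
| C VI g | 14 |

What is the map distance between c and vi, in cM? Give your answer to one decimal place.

The two most frequent reciprocal classes, c VI G and C vi g, are the parental types, so the F1 was c VI G / C vi g.
The two rarest classes, C VI G and c vi g, are the double crossovers. Comparing them with the parentals, only the c allele has switched, so c is the middle locus and the order is vi – c – g.
Crossovers in the vi–c interval produce the single-crossover classes c vi G and C VI g (12 + 14 = 26) plus the double crossovers (2).
RF(vi–c) = (26 + 2) / 500 = 28/500 = 0.0560 → 5.6 cM.

5.6 cM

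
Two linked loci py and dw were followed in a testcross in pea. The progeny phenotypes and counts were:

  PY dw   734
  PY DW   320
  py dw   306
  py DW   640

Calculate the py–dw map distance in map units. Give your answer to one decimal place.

31.3 map units

The two most frequent classes, PY dw (734) and py DW (640), are the parental types, so the F1 was PY dw / py DW.
The recombinant classes are PY DW and py dw: 320 + 306 = 626.
Recombination frequency = 626/2000 = 0.3130 ≈ 31.3%, i.e. 31.3 map units.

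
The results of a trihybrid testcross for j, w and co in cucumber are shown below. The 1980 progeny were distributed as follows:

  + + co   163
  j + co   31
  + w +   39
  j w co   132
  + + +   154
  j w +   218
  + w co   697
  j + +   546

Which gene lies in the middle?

co

The two most frequent reciprocal classes, + w co and j + +, are the parental types, so the F1 was + w co / j + +.
The two rarest classes, + w + and j + co, are the double crossovers. Comparing them with the parentals, only the co allele has switched, so co is the middle locus and the order is j – co – w.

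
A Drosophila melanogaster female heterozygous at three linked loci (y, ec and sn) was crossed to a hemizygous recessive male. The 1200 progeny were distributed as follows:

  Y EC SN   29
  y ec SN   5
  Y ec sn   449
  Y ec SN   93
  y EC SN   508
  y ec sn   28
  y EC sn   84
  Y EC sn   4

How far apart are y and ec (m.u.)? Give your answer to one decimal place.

5.5 m.u.

The two most frequent reciprocal classes, Y ec sn and y EC SN, are the parental types, so the F1 was Y ec sn / y EC SN.
The two rarest classes, Y EC sn and y ec SN, are the double crossovers. Comparing them with the parentals, only the ec allele has switched, so ec is the middle locus and the order is y – ec – sn.
Crossovers in the y–ec interval produce the single-crossover classes y ec sn and Y EC SN (28 + 29 = 57) plus the double crossovers (9).
RF(y–ec) = (57 + 9) / 1200 = 66/1200 = 0.0550 → 5.5 m.u.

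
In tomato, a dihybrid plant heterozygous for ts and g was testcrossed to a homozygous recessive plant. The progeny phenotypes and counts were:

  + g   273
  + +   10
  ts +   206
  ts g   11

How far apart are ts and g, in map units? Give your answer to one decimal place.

4.2 map units

The two most frequent classes, + g (273) and ts + (206), are the parental types, so the F1 was + g / ts +.
The recombinant classes are + + and ts g: 10 + 11 = 21.
Recombination frequency = 21/500 = 0.0420 ≈ 4.2%, i.e. 4.2 map units.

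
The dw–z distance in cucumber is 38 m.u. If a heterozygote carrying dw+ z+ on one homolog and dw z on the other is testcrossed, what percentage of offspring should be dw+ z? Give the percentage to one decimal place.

A map distance of 38 m.u. corresponds to a recombination frequency of 0.380.
The F1 is dw+ z+ / dw z, so dw+ z is a recombinant gamete class with expected frequency r/2 = 0.380/2 = 0.1900.
That is 0.1900 = 19.0% of the progeny.

19.0%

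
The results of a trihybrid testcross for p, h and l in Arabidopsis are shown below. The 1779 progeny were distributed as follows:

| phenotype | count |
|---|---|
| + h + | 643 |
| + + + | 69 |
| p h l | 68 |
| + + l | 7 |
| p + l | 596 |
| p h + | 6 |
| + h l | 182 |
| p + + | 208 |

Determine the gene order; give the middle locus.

p

The two most frequent reciprocal classes, p + l and + h +, are the parental types, so the F1 was p + l / + h +.
The two rarest classes, + + l and p h +, are the double crossovers. Comparing them with the parentals, only the p allele has switched, so p is the middle locus and the order is l – p – h.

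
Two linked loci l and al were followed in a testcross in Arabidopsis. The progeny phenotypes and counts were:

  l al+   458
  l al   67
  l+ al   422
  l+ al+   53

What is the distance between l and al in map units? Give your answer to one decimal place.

12.0 map units

The two most frequent classes, l+ al (422) and l al+ (458), are the parental types, so the F1 was l+ al / l al+.
The recombinant classes are l+ al+ and l al: 53 + 67 = 120.
Recombination frequency = 120/1000 = 0.1200 ≈ 12.0%, i.e. 12.0 map units.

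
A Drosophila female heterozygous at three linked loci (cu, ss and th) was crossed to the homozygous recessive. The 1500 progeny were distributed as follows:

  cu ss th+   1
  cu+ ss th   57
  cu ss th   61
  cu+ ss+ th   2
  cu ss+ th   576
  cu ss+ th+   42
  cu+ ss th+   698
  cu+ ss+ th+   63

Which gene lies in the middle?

The two most frequent reciprocal classes, cu ss+ th and cu+ ss th+, are the parental types, so the F1 was cu ss+ th / cu+ ss th+.
The two rarest classes, cu+ ss+ th and cu ss th+, are the double crossovers. Comparing them with the parentals, only the cu allele has switched, so cu is the middle locus and the order is ss – cu – th.

cu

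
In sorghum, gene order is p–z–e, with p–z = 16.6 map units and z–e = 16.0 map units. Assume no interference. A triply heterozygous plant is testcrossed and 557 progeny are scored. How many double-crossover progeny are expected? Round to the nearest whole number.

15

Map distances give recombination frequencies of 0.166 and 0.160 for the two intervals.
With no interference, expected double-crossover frequency = 0.166 × 0.160 = 0.02656.
Expected number = 0.02656 × 557 = 14.79 ≈ 15.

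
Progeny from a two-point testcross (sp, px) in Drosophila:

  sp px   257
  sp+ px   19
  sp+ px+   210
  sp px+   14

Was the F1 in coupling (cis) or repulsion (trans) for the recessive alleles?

The two most frequent classes are sp+ px+ (210) and sp px (257); these are the parental (non-recombinant) types.
So the F1 carried sp+ px+ on one chromosome and sp px on the other — the recessive alleles are on the same chromosome (cis / coupling).

cis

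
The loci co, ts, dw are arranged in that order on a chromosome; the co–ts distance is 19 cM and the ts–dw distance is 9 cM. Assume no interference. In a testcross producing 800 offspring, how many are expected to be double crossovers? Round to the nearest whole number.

Map distances give recombination frequencies of 0.190 and 0.090 for the two intervals.
With no interference, expected double-crossover frequency = 0.190 × 0.090 = 0.01710.
Expected number = 0.01710 × 800 = 13.68 ≈ 14.

14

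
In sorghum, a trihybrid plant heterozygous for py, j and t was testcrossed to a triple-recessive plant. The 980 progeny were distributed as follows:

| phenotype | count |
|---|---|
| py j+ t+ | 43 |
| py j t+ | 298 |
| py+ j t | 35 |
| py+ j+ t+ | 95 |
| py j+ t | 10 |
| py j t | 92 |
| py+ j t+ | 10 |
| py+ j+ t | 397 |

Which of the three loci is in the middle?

py

The two most frequent reciprocal classes, py+ j+ t and py j t+, are the parental types, so the F1 was py+ j+ t / py j t+.
The two rarest classes, py j+ t and py+ j t+, are the double crossovers. Comparing them with the parentals, only the py allele has switched, so py is the middle locus and the order is j – py – t.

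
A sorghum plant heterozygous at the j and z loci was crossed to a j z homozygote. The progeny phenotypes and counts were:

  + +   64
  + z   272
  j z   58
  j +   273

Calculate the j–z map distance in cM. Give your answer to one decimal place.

The two most frequent classes, + z (272) and j + (273), are the parental types, so the F1 was + z / j +.
The recombinant classes are + + and j z: 64 + 58 = 122.
Recombination frequency = 122/667 = 0.1829 ≈ 18.3%, i.e. 18.3 cM.

18.3 cM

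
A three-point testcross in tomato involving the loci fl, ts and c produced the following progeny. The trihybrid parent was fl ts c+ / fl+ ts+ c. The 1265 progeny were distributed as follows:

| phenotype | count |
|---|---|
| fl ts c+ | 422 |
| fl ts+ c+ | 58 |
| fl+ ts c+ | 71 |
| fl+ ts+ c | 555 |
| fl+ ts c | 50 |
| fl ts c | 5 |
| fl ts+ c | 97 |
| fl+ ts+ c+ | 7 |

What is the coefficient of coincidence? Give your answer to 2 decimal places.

0.70

The two rarest classes, fl ts c and fl+ ts+ c+, are the double crossovers. Comparing them with the parentals, only the c allele has switched, so c is the middle locus and the order is fl – c – ts.
fl–c: (168 + 12)/1265 = 0.1423; c–ts: (108 + 12)/1265 = 0.0949.
Expected DCO frequency = 0.1423 × 0.0949 ≈ 0.01350; observed = 12/1265 ≈ 0.00949.
Coefficient of coincidence = 0.00949/0.01350 ≈ 0.70.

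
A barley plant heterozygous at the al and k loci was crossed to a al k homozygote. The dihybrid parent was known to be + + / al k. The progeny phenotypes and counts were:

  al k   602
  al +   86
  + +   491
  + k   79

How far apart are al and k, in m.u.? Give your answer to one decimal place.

The recombinant classes are + k and al +: 79 + 86 = 165.
Recombination frequency = 165/1258 = 0.1312 ≈ 13.1%, i.e. 13.1 m.u.

13.1 m.u.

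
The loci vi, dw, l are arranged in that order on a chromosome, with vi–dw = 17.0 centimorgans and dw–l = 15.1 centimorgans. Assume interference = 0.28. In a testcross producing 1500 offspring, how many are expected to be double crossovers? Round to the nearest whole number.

Map distances give recombination frequencies of 0.170 and 0.151 for the two intervals.
With interference 0.28 (so coincidence = 0.72), expected double-crossover frequency = 0.170 × 0.151 × 0.72 = 0.01848.
Expected number = 0.01848 × 1500 = 27.72 ≈ 28.

28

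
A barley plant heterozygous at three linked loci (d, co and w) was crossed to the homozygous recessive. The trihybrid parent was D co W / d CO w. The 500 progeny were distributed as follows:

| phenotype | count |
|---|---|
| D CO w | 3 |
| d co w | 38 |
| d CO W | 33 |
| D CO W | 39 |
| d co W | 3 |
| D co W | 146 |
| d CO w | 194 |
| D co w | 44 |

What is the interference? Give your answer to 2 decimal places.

The two rarest classes, d co W and D CO w, are the double crossovers. Comparing them with the parentals, only the d allele has switched, so d is the middle locus and the order is w – d – co.
w–d: (77 + 6)/500 = 0.1660; d–co: (77 + 6)/500 = 0.1660.
Expected DCO frequency = 0.1660 × 0.1660 ≈ 0.02756; observed = 6/500 ≈ 0.01200.
Coefficient of coincidence = 0.01200/0.02756 ≈ 0.44; interference = 1 − 0.44 = 0.56.

0.56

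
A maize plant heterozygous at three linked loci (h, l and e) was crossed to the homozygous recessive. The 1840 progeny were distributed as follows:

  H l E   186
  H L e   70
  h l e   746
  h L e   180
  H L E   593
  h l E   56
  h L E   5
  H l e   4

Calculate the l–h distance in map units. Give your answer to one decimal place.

The two most frequent reciprocal classes, h l e and H L E, are the parental types, so the F1 was h l e / H L E.
The two rarest classes, H l e and h L E, are the double crossovers. Comparing them with the parentals, only the h allele has switched, so h is the middle locus and the order is l – h – e.
Crossovers in the l–h interval produce the single-crossover classes h L e and H l E (180 + 186 = 366) plus the double crossovers (9).
RF(l–h) = (366 + 9) / 1840 = 375/1840 = 0.2038 → 20.4 map units.

20.4 map units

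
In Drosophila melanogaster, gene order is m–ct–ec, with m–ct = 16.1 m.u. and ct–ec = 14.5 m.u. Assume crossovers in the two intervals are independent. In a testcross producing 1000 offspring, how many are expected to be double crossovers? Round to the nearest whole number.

23

Map distances give recombination frequencies of 0.161 and 0.145 for the two intervals.
With no interference, expected double-crossover frequency = 0.161 × 0.145 = 0.02334.
Expected number = 0.02334 × 1000 = 23.34 ≈ 23.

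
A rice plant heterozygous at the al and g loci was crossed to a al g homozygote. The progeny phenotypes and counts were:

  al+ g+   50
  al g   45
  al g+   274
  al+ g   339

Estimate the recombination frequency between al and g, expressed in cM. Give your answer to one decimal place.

The two most frequent classes, al+ g (339) and al g+ (274), are the parental types, so the F1 was al+ g / al g+.
The recombinant classes are al+ g+ and al g: 50 + 45 = 95.
Recombination frequency = 95/708 = 0.1342 ≈ 13.4%, i.e. 13.4 cM.

13.4 cM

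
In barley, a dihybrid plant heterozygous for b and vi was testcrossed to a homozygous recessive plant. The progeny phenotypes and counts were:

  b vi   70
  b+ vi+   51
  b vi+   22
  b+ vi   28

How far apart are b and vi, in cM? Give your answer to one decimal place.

The two most frequent classes, b+ vi+ (51) and b vi (70), are the parental types, so the F1 was b+ vi+ / b vi.
The recombinant classes are b+ vi and b vi+: 28 + 22 = 50.
Recombination frequency = 50/171 = 0.2924 ≈ 29.2%, i.e. 29.2 cM.

29.2 cM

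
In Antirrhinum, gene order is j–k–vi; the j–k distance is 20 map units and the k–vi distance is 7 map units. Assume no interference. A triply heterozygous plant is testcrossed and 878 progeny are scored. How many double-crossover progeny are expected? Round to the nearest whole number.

Map distances give recombination frequencies of 0.200 and 0.070 for the two intervals.
With no interference, expected double-crossover frequency = 0.200 × 0.070 = 0.01400.
Expected number = 0.01400 × 878 = 12.29 ≈ 12.

12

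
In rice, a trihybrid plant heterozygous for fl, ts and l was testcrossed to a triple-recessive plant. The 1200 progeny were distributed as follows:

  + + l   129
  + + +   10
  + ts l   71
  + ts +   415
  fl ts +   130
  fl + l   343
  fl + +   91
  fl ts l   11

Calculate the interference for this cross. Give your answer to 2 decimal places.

0.51

The two most frequent reciprocal classes, + ts + and fl + l, are the parental types, so the F1 was + ts + / fl + l.
The two rarest classes, + + + and fl ts l, are the double crossovers. Comparing them with the parentals, only the ts allele has switched, so ts is the middle locus and the order is l – ts – fl.
l–ts: (162 + 21)/1200 = 0.1525; ts–fl: (259 + 21)/1200 = 0.2333.
Expected DCO frequency = 0.1525 × 0.2333 ≈ 0.03558; observed = 21/1200 ≈ 0.01750.
Coefficient of coincidence = 0.01750/0.03558 ≈ 0.49; interference = 1 − 0.49 = 0.51.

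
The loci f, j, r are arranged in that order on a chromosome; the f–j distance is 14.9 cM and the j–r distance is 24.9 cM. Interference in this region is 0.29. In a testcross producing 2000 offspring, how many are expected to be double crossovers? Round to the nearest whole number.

Map distances give recombination frequencies of 0.149 and 0.249 for the two intervals.
With interference 0.29 (so coincidence = 0.71), expected double-crossover frequency = 0.149 × 0.249 × 0.71 = 0.02634.
Expected number = 0.02634 × 2000 = 52.68 ≈ 53.

53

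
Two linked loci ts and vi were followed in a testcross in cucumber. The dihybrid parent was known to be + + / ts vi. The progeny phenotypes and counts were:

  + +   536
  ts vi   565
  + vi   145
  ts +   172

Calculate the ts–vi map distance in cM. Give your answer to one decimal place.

The recombinant classes are + vi and ts +: 145 + 172 = 317.
Recombination frequency = 317/1418 = 0.2236 ≈ 22.4%, i.e. 22.4 cM.

22.4 cM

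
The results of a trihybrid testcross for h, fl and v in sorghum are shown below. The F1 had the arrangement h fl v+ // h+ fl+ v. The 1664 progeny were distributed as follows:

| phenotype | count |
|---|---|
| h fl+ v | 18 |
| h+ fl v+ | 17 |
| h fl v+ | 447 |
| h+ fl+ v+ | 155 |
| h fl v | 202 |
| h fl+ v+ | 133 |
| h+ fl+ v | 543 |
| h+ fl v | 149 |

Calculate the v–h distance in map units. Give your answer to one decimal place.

23.6 map units

The two rarest classes, h+ fl v+ and h fl+ v, are the double crossovers. Comparing them with the parentals, only the h allele has switched, so h is the middle locus and the order is v – h – fl.
Crossovers in the v–h interval produce the single-crossover classes h fl v and h+ fl+ v+ (202 + 155 = 357) plus the double crossovers (35).
RF(v–h) = (357 + 35) / 1664 = 392/1664 = 0.2356 → 23.6 map units.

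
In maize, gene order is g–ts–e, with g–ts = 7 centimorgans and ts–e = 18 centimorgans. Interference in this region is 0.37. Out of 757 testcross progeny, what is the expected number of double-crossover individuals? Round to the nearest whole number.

Map distances give recombination frequencies of 0.070 and 0.180 for the two intervals.
With interference 0.37 (so coincidence = 0.63), expected double-crossover frequency = 0.070 × 0.180 × 0.63 = 0.00794.
Expected number = 0.00794 × 757 = 6.01 ≈ 6.

6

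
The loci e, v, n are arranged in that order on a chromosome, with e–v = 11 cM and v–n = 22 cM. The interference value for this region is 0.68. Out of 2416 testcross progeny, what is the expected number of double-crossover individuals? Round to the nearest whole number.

Map distances give recombination frequencies of 0.110 and 0.220 for the two intervals.
With interference 0.68 (so coincidence = 0.32), expected double-crossover frequency = 0.110 × 0.220 × 0.32 = 0.00774.
Expected number = 0.00774 × 2416 = 18.71 ≈ 19.

19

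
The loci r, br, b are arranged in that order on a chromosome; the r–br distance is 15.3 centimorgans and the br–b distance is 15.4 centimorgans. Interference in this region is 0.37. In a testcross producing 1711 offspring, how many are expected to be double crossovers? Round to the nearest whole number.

25

Map distances give recombination frequencies of 0.153 and 0.154 for the two intervals.
With interference 0.37 (so coincidence = 0.63), expected double-crossover frequency = 0.153 × 0.154 × 0.63 = 0.01484.
Expected number = 0.01484 × 1711 = 25.40 ≈ 25.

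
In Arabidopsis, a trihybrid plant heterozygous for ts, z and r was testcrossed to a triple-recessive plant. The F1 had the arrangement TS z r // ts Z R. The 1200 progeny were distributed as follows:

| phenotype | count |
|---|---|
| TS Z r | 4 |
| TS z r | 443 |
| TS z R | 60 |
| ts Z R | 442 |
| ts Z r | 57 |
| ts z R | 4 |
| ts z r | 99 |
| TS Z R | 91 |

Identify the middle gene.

z

The two rarest classes, TS Z r and ts z R, are the double crossovers. Comparing them with the parentals, only the z allele has switched, so z is the middle locus and the order is ts – z – r.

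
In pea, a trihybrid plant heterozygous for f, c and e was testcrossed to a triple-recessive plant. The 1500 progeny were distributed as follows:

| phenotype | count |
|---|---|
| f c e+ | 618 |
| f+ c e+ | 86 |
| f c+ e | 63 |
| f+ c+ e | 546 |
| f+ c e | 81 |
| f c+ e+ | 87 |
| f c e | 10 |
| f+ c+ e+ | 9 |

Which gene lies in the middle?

The two most frequent reciprocal classes, f+ c+ e and f c e+, are the parental types, so the F1 was f+ c+ e / f c e+.
The two rarest classes, f+ c+ e+ and f c e, are the double crossovers. Comparing them with the parentals, only the e allele has switched, so e is the middle locus and the order is c – e – f.

e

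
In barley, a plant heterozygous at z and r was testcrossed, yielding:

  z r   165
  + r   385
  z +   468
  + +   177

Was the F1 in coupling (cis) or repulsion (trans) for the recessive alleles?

trans

The two most frequent classes are + r (385) and z + (468); these are the parental (non-recombinant) types.
So the F1 carried + r on one chromosome and z + on the other — the recessive alleles are on opposite chromosomes (trans / repulsion).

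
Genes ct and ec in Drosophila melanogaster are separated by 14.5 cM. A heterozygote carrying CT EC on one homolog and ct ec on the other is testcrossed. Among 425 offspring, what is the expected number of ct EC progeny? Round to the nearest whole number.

A map distance of 14.5 cM corresponds to a recombination frequency of 0.145.
The F1 is CT EC / ct ec, so ct EC is a recombinant gamete class with expected frequency r/2 = 0.145/2 = 0.0725.
Expected number = 0.0725 × 425 = 30.81 ≈ 31.

31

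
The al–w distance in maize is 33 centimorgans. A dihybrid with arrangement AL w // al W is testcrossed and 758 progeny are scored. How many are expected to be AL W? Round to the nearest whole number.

A map distance of 33 centimorgans corresponds to a recombination frequency of 0.330.
The F1 is AL w / al W, so AL W is a recombinant gamete class with expected frequency r/2 = 0.330/2 = 0.1650.
Expected number = 0.1650 × 758 = 125.07 ≈ 125.

125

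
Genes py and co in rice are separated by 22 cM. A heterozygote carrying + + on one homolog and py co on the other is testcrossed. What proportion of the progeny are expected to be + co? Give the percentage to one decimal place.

A map distance of 22 cM corresponds to a recombination frequency of 0.220.
The F1 is + + / py co, so + co is a recombinant gamete class with expected frequency r/2 = 0.220/2 = 0.1100.
That is 0.1100 = 11.0% of the progeny.

11.0%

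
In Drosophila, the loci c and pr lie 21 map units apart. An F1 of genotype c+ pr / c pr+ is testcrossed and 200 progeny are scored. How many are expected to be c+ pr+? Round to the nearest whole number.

A map distance of 21 map units corresponds to a recombination frequency of 0.210.
The F1 is c+ pr / c pr+, so c+ pr+ is a recombinant gamete class with expected frequency r/2 = 0.210/2 = 0.1050.
Expected number = 0.1050 × 200 = 21.00 ≈ 21.

21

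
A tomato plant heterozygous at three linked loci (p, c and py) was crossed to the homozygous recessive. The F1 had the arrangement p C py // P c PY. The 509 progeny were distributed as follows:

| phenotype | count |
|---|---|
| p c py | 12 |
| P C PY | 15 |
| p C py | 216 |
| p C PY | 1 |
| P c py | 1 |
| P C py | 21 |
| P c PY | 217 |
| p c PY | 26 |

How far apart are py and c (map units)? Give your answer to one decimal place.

The two rarest classes, p C PY and P c py, are the double crossovers. Comparing them with the parentals, only the py allele has switched, so py is the middle locus and the order is c – py – p.
Crossovers in the c–py interval produce the single-crossover classes p c py and P C PY (12 + 15 = 27) plus the double crossovers (2).
RF(c–py) = (27 + 2) / 509 = 29/509 = 0.0570 → 5.7 map units.

5.7 map units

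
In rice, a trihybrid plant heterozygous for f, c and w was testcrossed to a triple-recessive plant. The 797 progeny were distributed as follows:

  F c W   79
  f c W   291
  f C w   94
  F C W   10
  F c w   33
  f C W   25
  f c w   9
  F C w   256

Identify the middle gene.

w

The two most frequent reciprocal classes, F C w and f c W, are the parental types, so the F1 was F C w / f c W.
The two rarest classes, F C W and f c w, are the double crossovers. Comparing them with the parentals, only the w allele has switched, so w is the middle locus and the order is f – w – c.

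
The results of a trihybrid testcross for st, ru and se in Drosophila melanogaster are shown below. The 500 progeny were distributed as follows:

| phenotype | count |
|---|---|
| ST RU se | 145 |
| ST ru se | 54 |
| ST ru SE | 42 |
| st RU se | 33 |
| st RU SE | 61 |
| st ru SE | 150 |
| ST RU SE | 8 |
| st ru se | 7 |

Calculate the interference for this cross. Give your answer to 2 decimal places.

The two most frequent reciprocal classes, ST RU se and st ru SE, are the parental types, so the F1 was ST RU se / st ru SE.
The two rarest classes, ST RU SE and st ru se, are the double crossovers. Comparing them with the parentals, only the se allele has switched, so se is the middle locus and the order is st – se – ru.
st–se: (75 + 15)/500 = 0.1800; se–ru: (115 + 15)/500 = 0.2600.
Expected DCO frequency = 0.1800 × 0.2600 ≈ 0.04680; observed = 15/500 ≈ 0.03000.
Coefficient of coincidence = 0.03000/0.04680 ≈ 0.64; interference = 1 − 0.64 = 0.36.

0.36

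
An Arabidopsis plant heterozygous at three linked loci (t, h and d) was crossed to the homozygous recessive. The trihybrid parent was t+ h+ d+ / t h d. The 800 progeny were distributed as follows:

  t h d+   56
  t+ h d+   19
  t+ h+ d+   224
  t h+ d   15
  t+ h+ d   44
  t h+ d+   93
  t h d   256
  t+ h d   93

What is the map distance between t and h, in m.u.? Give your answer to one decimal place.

The two rarest classes, t+ h d+ and t h+ d, are the double crossovers. Comparing them with the parentals, only the h allele has switched, so h is the middle locus and the order is t – h – d.
Crossovers in the t–h interval produce the single-crossover classes t h+ d+ and t+ h d (93 + 93 = 186) plus the double crossovers (34).
RF(t–h) = (186 + 34) / 800 = 220/800 = 0.2750 → 27.5 m.u.

27.5 m.u.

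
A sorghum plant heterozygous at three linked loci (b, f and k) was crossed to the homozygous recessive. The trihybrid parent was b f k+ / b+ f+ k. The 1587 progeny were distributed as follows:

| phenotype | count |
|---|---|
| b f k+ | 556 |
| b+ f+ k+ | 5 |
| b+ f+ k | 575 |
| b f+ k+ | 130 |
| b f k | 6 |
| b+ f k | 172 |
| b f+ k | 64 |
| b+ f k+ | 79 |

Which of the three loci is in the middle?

k

The two rarest classes, b f k and b+ f+ k+, are the double crossovers. Comparing them with the parentals, only the k allele has switched, so k is the middle locus and the order is f – k – b.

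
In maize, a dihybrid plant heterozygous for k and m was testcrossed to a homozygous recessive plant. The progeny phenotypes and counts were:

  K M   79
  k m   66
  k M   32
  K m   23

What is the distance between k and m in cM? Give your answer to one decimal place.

The two most frequent classes, K M (79) and k m (66), are the parental types, so the F1 was K M / k m.
The recombinant classes are K m and k M: 23 + 32 = 55.
Recombination frequency = 55/200 = 0.2750 ≈ 27.5%, i.e. 27.5 cM.

27.5 cM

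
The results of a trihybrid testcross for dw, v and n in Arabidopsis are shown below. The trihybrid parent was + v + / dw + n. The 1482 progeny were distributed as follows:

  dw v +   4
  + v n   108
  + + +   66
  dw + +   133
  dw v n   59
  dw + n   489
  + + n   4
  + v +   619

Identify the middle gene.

The two rarest classes, dw v + and + + n, are the double crossovers. Comparing them with the parentals, only the dw allele has switched, so dw is the middle locus and the order is n – dw – v.

dw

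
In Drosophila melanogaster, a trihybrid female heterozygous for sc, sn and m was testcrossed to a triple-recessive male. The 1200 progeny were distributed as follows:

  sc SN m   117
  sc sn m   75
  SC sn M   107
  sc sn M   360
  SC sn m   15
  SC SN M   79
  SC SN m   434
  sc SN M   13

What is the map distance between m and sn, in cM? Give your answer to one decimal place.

The two most frequent reciprocal classes, SC SN m and sc sn M, are the parental types, so the F1 was SC SN m / sc sn M.
The two rarest classes, SC sn m and sc SN M, are the double crossovers. Comparing them with the parentals, only the sn allele has switched, so sn is the middle locus and the order is m – sn – sc.
Crossovers in the m–sn interval produce the single-crossover classes SC SN M and sc sn m (79 + 75 = 154) plus the double crossovers (28).
RF(m–sn) = (154 + 28) / 1200 = 182/1200 = 0.1517 → 15.2 cM.

15.2 cM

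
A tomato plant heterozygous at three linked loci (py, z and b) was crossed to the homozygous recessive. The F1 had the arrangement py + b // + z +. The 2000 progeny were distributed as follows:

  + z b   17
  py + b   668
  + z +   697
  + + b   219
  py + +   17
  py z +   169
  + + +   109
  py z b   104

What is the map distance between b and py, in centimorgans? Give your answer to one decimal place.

The two rarest classes, py + + and + z b, are the double crossovers. Comparing them with the parentals, only the b allele has switched, so b is the middle locus and the order is py – b – z.
Crossovers in the py–b interval produce the single-crossover classes + + b and py z + (219 + 169 = 388) plus the double crossovers (34).
RF(py–b) = (388 + 34) / 2000 = 422/2000 = 0.2110 → 21.1 centimorgans.

21.1 centimorgans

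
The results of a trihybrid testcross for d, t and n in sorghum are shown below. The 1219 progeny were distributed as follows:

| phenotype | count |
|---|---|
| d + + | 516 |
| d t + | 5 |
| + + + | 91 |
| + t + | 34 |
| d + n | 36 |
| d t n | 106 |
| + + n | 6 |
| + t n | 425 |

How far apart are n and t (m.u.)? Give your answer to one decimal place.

The two most frequent reciprocal classes, + t n and d + +, are the parental types, so the F1 was + t n / d + +.
The two rarest classes, + + n and d t +, are the double crossovers. Comparing them with the parentals, only the t allele has switched, so t is the middle locus and the order is n – t – d.
Crossovers in the n–t interval produce the single-crossover classes + t + and d + n (34 + 36 = 70) plus the double crossovers (11).
RF(n–t) = (70 + 11) / 1219 = 81/1219 = 0.0664 → 6.6 m.u.

6.6 m.u.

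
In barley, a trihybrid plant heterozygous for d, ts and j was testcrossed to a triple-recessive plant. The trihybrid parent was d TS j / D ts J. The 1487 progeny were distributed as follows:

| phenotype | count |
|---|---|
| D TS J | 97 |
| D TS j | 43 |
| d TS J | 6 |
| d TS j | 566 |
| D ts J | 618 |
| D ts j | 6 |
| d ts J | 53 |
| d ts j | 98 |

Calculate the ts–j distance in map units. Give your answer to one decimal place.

13.9 map units

The two rarest classes, d TS J and D ts j, are the double crossovers. Comparing them with the parentals, only the j allele has switched, so j is the middle locus and the order is ts – j – d.
Crossovers in the ts–j interval produce the single-crossover classes d ts j and D TS J (98 + 97 = 195) plus the double crossovers (12).
RF(ts–j) = (195 + 12) / 1487 = 207/1487 = 0.1392 → 13.9 map units.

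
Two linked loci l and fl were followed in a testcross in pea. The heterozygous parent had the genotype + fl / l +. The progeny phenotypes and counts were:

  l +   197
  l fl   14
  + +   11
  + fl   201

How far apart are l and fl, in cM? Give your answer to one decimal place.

The recombinant classes are + + and l fl: 11 + 14 = 25.
Recombination frequency = 25/423 = 0.0591 ≈ 5.9%, i.e. 5.9 cM.

5.9 cM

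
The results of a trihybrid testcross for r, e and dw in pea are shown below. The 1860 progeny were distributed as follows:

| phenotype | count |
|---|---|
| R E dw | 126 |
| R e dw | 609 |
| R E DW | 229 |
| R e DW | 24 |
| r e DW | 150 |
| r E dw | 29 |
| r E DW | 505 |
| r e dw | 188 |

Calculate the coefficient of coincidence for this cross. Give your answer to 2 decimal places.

0.64

The two most frequent reciprocal classes, r E DW and R e dw, are the parental types, so the F1 was r E DW / R e dw.
The two rarest classes, r E dw and R e DW, are the double crossovers. Comparing them with the parentals, only the dw allele has switched, so dw is the middle locus and the order is e – dw – r.
e–dw: (276 + 53)/1860 = 0.1769; dw–r: (417 + 53)/1860 = 0.2527.
Expected DCO frequency = 0.1769 × 0.2527 ≈ 0.04470; observed = 53/1860 ≈ 0.02849.
Coefficient of coincidence = 0.02849/0.04470 ≈ 0.64.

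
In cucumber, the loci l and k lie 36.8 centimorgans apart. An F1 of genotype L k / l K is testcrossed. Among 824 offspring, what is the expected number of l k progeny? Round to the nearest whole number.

A map distance of 36.8 centimorgans corresponds to a recombination frequency of 0.368.
The F1 is L k / l K, so l k is a recombinant gamete class with expected frequency r/2 = 0.368/2 = 0.1840.
Expected number = 0.1840 × 824 = 151.62 ≈ 152.

152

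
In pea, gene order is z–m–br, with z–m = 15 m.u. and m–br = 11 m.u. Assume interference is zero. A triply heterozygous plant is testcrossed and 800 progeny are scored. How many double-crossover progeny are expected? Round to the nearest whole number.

13

Map distances give recombination frequencies of 0.150 and 0.110 for the two intervals.
With no interference, expected double-crossover frequency = 0.150 × 0.110 = 0.01650.
Expected number = 0.01650 × 800 = 13.20 ≈ 13.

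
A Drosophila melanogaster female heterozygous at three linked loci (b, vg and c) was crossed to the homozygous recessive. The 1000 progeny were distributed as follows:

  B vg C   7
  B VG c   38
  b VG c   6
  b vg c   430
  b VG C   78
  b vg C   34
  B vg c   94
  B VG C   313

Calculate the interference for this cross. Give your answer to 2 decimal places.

0.17

The two most frequent reciprocal classes, B VG C and b vg c, are the parental types, so the F1 was B VG C / b vg c.
The two rarest classes, B vg C and b VG c, are the double crossovers. Comparing them with the parentals, only the vg allele has switched, so vg is the middle locus and the order is b – vg – c.
b–vg: (172 + 13)/1000 = 0.1850; vg–c: (72 + 13)/1000 = 0.0850.
Expected DCO frequency = 0.1850 × 0.0850 ≈ 0.01572; observed = 13/1000 ≈ 0.01300.
Coefficient of coincidence = 0.01300/0.01572 ≈ 0.83; interference = 1 − 0.83 = 0.17.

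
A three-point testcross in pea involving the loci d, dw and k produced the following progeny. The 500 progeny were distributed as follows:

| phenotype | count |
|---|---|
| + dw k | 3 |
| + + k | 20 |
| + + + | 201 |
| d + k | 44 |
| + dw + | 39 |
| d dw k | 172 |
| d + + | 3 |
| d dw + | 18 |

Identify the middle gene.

The two most frequent reciprocal classes, + + + and d dw k, are the parental types, so the F1 was + + + / d dw k.
The two rarest classes, d + + and + dw k, are the double crossovers. Comparing them with the parentals, only the d allele has switched, so d is the middle locus and the order is dw – d – k.

d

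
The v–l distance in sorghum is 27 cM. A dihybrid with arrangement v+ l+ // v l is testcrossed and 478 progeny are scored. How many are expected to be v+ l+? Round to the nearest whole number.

174

A map distance of 27 cM corresponds to a recombination frequency of 0.270.
The F1 is v+ l+ / v l, so v+ l+ is a parental gamete class with expected frequency (1 − r)/2 = 0.730/2 = 0.3650.
Expected number = 0.3650 × 478 = 174.47 ≈ 174.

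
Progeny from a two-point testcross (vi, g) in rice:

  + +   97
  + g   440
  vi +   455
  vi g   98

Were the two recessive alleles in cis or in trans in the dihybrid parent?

The two most frequent classes are + g (440) and vi + (455); these are the parental (non-recombinant) types.
So the F1 carried + g on one chromosome and vi + on the other — the recessive alleles are on opposite chromosomes (trans / repulsion).

trans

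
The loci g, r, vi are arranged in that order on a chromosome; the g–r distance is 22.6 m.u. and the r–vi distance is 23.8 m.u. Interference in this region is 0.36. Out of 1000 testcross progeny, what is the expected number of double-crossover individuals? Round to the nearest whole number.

Map distances give recombination frequencies of 0.226 and 0.238 for the two intervals.
With interference 0.36 (so coincidence = 0.64), expected double-crossover frequency = 0.226 × 0.238 × 0.64 = 0.03442.
Expected number = 0.03442 × 1000 = 34.42 ≈ 34.

34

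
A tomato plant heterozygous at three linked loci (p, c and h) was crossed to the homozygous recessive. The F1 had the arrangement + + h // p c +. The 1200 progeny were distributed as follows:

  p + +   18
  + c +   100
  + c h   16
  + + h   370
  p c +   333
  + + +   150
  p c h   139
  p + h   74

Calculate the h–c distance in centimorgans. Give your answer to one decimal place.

26.9 centimorgans

The two rarest classes, + c h and p + +, are the double crossovers. Comparing them with the parentals, only the c allele has switched, so c is the middle locus and the order is h – c – p.
Crossovers in the h–c interval produce the single-crossover classes + + + and p c h (150 + 139 = 289) plus the double crossovers (34).
RF(h–c) = (289 + 34) / 1200 = 323/1200 = 0.2692 → 26.9 centimorgans.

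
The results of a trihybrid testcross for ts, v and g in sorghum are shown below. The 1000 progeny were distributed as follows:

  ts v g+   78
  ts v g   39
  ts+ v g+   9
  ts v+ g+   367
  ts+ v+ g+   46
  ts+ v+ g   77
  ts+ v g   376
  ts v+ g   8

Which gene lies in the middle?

g

The two most frequent reciprocal classes, ts v+ g+ and ts+ v g, are the parental types, so the F1 was ts v+ g+ / ts+ v g.
The two rarest classes, ts v+ g and ts+ v g+, are the double crossovers. Comparing them with the parentals, only the g allele has switched, so g is the middle locus and the order is v – g – ts.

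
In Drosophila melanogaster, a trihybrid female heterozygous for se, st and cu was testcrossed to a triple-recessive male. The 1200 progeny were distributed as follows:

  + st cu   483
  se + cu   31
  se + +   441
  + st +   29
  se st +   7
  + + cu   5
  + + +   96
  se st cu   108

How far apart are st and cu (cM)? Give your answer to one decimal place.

The two most frequent reciprocal classes, + st cu and se + +, are the parental types, so the F1 was + st cu / se + +.
The two rarest classes, + + cu and se st +, are the double crossovers. Comparing them with the parentals, only the st allele has switched, so st is the middle locus and the order is cu – st – se.
Crossovers in the cu–st interval produce the single-crossover classes + st + and se + cu (29 + 31 = 60) plus the double crossovers (12).
RF(cu–st) = (60 + 12) / 1200 = 72/1200 = 0.0600 → 6.0 cM.

6.0 cM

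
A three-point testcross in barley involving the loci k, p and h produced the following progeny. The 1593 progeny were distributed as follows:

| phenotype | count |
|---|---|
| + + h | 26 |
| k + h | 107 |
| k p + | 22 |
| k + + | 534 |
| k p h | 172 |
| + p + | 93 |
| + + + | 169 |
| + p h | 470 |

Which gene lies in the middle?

The two most frequent reciprocal classes, k + + and + p h, are the parental types, so the F1 was k + + / + p h.
The two rarest classes, k p + and + + h, are the double crossovers. Comparing them with the parentals, only the p allele has switched, so p is the middle locus and the order is k – p – h.

p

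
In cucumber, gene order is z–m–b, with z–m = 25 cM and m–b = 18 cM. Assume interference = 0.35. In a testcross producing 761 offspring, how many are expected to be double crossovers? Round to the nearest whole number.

Map distances give recombination frequencies of 0.250 and 0.180 for the two intervals.
With interference 0.35 (so coincidence = 0.65), expected double-crossover frequency = 0.250 × 0.180 × 0.65 = 0.02925.
Expected number = 0.02925 × 761 = 22.26 ≈ 22.

22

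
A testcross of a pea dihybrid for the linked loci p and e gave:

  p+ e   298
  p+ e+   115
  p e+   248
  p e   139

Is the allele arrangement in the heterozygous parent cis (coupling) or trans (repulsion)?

The two most frequent classes are p+ e (298) and p e+ (248); these are the parental (non-recombinant) types.
So the F1 carried p+ e on one chromosome and p e+ on the other — the recessive alleles are on opposite chromosomes (trans / repulsion).

trans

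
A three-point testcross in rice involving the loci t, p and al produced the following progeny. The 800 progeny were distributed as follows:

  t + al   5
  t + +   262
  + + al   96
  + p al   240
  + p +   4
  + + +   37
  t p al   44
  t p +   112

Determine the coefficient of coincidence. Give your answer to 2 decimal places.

0.37

The two most frequent reciprocal classes, + p al and t + +, are the parental types, so the F1 was + p al / t + +.
The two rarest classes, + p + and t + al, are the double crossovers. Comparing them with the parentals, only the al allele has switched, so al is the middle locus and the order is p – al – t.
p–al: (208 + 9)/800 = 0.2712; al–t: (81 + 9)/800 = 0.1125.
Expected DCO frequency = 0.2712 × 0.1125 ≈ 0.03051; observed = 9/800 ≈ 0.01125.
Coefficient of coincidence = 0.01125/0.03051 ≈ 0.37.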